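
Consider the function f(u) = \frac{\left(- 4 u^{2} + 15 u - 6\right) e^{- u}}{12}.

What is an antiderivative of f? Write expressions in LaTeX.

f has the shape v'r + vr' for v = \frac{u^{2}}{3} - \frac{7 u}{12} - \frac{1}{12} and r = e^{- u} — it is the derivative of the product v*r.
Check: d/du[\frac{\left(4 u^{2} - 7 u - 1\right) e^{- u}}{12}] = \frac{\left(- 4 u^{2} + 15 u - 6\right) e^{- u}}{12} = f(u).

An antiderivative is F(u) = \frac{\left(4 u^{2} - 7 u - 1\right) e^{- u}}{12}.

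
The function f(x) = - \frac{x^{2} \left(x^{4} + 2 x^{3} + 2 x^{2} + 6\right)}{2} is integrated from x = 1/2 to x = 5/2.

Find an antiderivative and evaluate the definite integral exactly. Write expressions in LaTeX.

A candidate is checked by its d/dx: the result must match f(x).
F(x) = - \frac{x^{7}}{14} - \frac{x^{6}}{6} - \frac{x^{5}}{5} - x^{3} is an antiderivative of f.
Check: d/dx[- \frac{x^{7}}{14} - \frac{x^{6}}{6} - \frac{x^{5}}{5} - x^{3}] = - \frac{x^{6}}{2} - x^{5} - x^{4} - 3 x^{2}, which equals f(x).
F(5/2) = - \frac{642125}{5376}; F(1/2) = - \frac{3613}{26880}.
Integral = F(5/2) - F(1/2) = - \frac{267251}{2240}.

Antiderivative: F(x) = - \frac{x^{7}}{14} - \frac{x^{6}}{6} - \frac{x^{5}}{5} - x^{3}; value = - \frac{267251}{2240}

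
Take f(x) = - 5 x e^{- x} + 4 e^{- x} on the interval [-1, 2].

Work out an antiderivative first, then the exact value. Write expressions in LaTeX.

Antiderivative: F(x) = \left(5 x + 1\right) e^{- x}; value = \frac{11}{e^{2}} + 4 e

Recognize the product-rule pattern: f = u'v + uv' with u = 5 x + 1, v = e^{- x}, so integration by parts undoes it.
F(x) = \left(5 x + 1\right) e^{- x} is an antiderivative of f.
Check: d/dx[\left(5 x + 1\right) e^{- x}] = \left(4 - 5 x\right) e^{- x}, which equals f(x).
F(2) = \frac{11}{e^{2}}; F(-1) = - 4 e.
Integral = F(2) - F(-1) = \frac{11}{e^{2}} + 4 e.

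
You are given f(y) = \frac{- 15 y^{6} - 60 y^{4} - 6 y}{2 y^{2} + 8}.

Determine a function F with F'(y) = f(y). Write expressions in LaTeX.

An antiderivative is F(y) = - \frac{3 y^{5}}{2} - \frac{3 \log{\left(\frac{y^{2}}{2} + 2 \right)}}{2}.

Check any antiderivative F(y) by computing F'(y) and comparing it with f(y).
Check: d/dy[- \frac{3 y^{5}}{2} - \frac{3 \log{\left(\frac{y^{2}}{2} + 2 \right)}}{2}] = \frac{- 15 y^{6} - 60 y^{4} - 6 y}{2 y^{2} + 8} = f(y).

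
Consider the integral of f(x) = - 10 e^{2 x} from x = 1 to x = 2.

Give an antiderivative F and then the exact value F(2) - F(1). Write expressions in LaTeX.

Antiderivative: F(x) = - 5 e^{2 x}; value = - 5 e^{4} + 5 e^{2}

Any candidate F(x) must reproduce f(x) exactly when differentiated.
F(x) = - 5 e^{2 x} is an antiderivative of f.
Check: d/dx[- 5 e^{2 x}] = - 10 e^{2 x} = f(x).
F(2) = - 5 e^{4}; F(1) = - 5 e^{2}.
Integral = F(2) - F(1) = - 5 e^{4} + 5 e^{2}.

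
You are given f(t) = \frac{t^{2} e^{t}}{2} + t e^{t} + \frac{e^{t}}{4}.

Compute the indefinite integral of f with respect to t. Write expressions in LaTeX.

F(t) = \frac{t^{2} e^{t}}{2} + \frac{e^{t}}{4} + C

f has the shape u'v + uv' for u = \frac{t^{2}}{2} + \frac{1}{4} and v = e^{t} — it is the derivative of the product u*v.
Check: d/dt[\frac{t^{2} e^{t}}{2} + \frac{e^{t}}{4}] = \frac{t^{2} e^{t}}{2} + t e^{t} + \frac{e^{t}}{4} = f(t).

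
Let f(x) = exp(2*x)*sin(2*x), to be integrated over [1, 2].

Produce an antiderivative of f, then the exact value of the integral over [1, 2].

Antiderivative: F(x) = -(-sin(2*x) + cos(2*x))*exp(2*x)/4; value = exp(4)*sin(4)/4 - exp(2)*sin(2)/4 + exp(2)*cos(2)/4 - exp(4)*cos(4)/4

Recover f(x) by differentiating a candidate F(x); any mismatch rules it out.
F(x) = -(-sin(2*x) + cos(2*x))*exp(2*x)/4 is an antiderivative of f.
Check: d/dx[-(-sin(2*x) + cos(2*x))*exp(2*x)/4] = exp(2*x)*sin(2*x) = f(x).
F(2) = exp(4)*sin(4)/4 - exp(4)*cos(4)/4; F(1) = -exp(2)*cos(2)/4 + exp(2)*sin(2)/4.
Integral = F(2) - F(1) = exp(4)*sin(4)/4 - exp(2)*sin(2)/4 + exp(2)*cos(2)/4 - exp(4)*cos(4)/4.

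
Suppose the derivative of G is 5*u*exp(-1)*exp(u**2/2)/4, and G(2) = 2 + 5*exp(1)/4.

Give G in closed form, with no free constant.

The substitution w = u**2/2 - 1 works: G'(u) is exactly (dG/dw)*(dw/du) for that inner function.
A general antiderivative is 5*exp(u**2/2 - 1)/4 + C.
The condition gives C = 2 + 5*exp(1)/4 - (5*exp(1)/4) = 2.
So G(u) = (5*exp(-1)*exp(u**2/2) + 8)/4.
Check: d/du[(5*exp(-1)*exp(u**2/2) + 8)/4] = 5*u*exp(-1)*exp(u**2/2)/4 = G'(u).

G(u) = (5*exp(-1)*exp(u**2/2) + 8)/4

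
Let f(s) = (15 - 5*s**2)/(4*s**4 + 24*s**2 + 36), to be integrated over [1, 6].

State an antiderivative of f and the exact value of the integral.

Antiderivative: F(s) = 5*s/(4*s**2 + 12); value = -25/208

Recognize the product-rule pattern: f = u'v + uv' with u = 5*s/4, v = 1/(s**2 + 3), so integration by parts undoes it.
F(s) = 5*s/(4*s**2 + 12) is an antiderivative of f.
Check: d/ds[5*s/(4*s**2 + 12)] = (15 - 5*s**2)/(4*s**4 + 24*s**2 + 36) = f(s).
F(6) = 5/26; F(1) = 5/16.
Integral = F(6) - F(1) = -25/208.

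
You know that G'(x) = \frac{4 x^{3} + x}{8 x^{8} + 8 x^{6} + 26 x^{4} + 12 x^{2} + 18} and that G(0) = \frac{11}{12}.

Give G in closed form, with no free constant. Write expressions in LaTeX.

G(x) = 1 - \frac{1}{8 x^{4} + 4 x^{2} + 12}

The substitution u = 2 x^{4} + x^{2} + 3 works: G'(x) is exactly (dG/du)*(du/dx) for that inner function.
A general antiderivative is - \frac{1}{4 \left(2 x^{4} + x^{2} + 3\right)} + C.
The condition gives C = \frac{11}{12} - (- \frac{1}{12}) = 1.
So G(x) = 1 - \frac{1}{8 x^{4} + 4 x^{2} + 12}.
Check: d/dx[1 - \frac{1}{8 x^{4} + 4 x^{2} + 12}] = \frac{4 x^{3} + x}{8 x^{8} + 8 x^{6} + 26 x^{4} + 12 x^{2} + 18} = G'(x).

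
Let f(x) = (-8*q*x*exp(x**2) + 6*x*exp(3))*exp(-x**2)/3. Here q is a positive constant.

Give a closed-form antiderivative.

Since d/dx undoes antidifferentiation here, F'(x) = f(x) is required of F(x).
Check: d/dx[-4*q*x**2/3 - exp(3 - x**2)] = (-8*q*x*exp(-3)*exp(x**2) + 6*x)*exp(3)*exp(-x**2)/3, which equals f(x).

An antiderivative is F(x) = -4*q*x**2/3 - exp(3 - x**2).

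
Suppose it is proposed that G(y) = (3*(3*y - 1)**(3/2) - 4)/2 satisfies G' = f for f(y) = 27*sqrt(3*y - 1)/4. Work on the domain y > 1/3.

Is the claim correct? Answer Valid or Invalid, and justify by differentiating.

d/dy[G] = 27*sqrt(3*y - 1)/4
This equals f(y) exactly, so the claim holds.

Valid: G'(y) = f(y).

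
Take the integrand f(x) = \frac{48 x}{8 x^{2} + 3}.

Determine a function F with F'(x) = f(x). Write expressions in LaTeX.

f matches the chain-rule pattern g'(h)*h' with inner function h(x) = 4 x^{2} + \frac{3}{2}; substituting u = h(x) collapses the integral.
Check: d/dx[3 \log{\left(4 x^{2} + \frac{3}{2} \right)}] = \frac{48 x}{8 x^{2} + 3} = f(x).

An antiderivative is F(x) = 3 \log{\left(4 x^{2} + \frac{3}{2} \right)}.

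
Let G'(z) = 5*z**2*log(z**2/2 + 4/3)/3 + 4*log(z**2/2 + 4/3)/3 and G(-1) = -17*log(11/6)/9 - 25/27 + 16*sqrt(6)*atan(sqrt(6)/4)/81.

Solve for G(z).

G(z) = (-30*z**3 + 9*z*(5*z**2 + 12)*log(z**2/2 + 4/3) + 24*z - 16*sqrt(6)*atan(sqrt(6)*z/4) - 81)/81

The integrand splits into summands that can be handled one at a time.
A general antiderivative is -10*z**3/27 + 8*z/27 + (5*z**3/9 + 4*z/3)*log(z**2/2 + 4/3) - 16*sqrt(6)*atan(sqrt(6)*z/4)/81 + C.
The condition gives C = -17*log(11/6)/9 - 25/27 + 16*sqrt(6)*atan(sqrt(6)/4)/81 - (-17*log(11/6)/9 + 2/27 + 16*sqrt(6)*atan(sqrt(6)/4)/81) = -1.
So G(z) = (-30*z**3 + 9*z*(5*z**2 + 12)*log(z**2/2 + 4/3) + 24*z - 16*sqrt(6)*atan(sqrt(6)*z/4) - 81)/81.
Check: d/dz[(-30*z**3 + 9*z*(5*z**2 + 12)*log(z**2/2 + 4/3) + 24*z - 16*sqrt(6)*atan(sqrt(6)*z/4) - 81)/81] = 5*z**2*log(3*z**2 + 8)/3 - 5*z**2*log(6)/3 + 4*log(3*z**2 + 8)/3 - 4*log(6)/3, which equals G'(z).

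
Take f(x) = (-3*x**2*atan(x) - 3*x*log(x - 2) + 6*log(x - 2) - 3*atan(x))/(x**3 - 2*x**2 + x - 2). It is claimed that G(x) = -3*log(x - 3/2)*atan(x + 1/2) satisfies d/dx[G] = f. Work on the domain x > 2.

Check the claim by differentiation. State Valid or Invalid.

d/dx[G] = (-24*x**2*atan(x + 1/2) - 24*x*log(x - 3/2) - 24*x*atan(x + 1/2) + 36*log(x - 3/2) - 30*atan(x + 1/2))/(8*x**3 - 4*x**2 - 2*x - 15)
d/dx[G] - f(x) = (24*x**5*atan(x) - 24*x**5*atan(x + 1/2) + 24*x**4*log(x - 2) - 24*x**4*log(x - 3/2) - 12*x**4*atan(x) + 24*x**4*atan(x + 1/2) - 60*x**3*log(x - 2) + 84*x**3*log(x - 3/2) + 18*x**3*atan(x) - 6*x**3*atan(x + 1/2) + 18*x**2*log(x - 2) - 96*x**2*log(x - 3/2) - 57*x**2*atan(x) + 84*x**2*atan(x + 1/2) - 33*x*log(x - 2) + 84*x*log(x - 3/2) - 6*x*atan(x) + 18*x*atan(x + 1/2) + 90*log(x - 2) - 72*log(x - 3/2) - 45*atan(x) + 60*atan(x + 1/2))/(8*x**6 - 20*x**5 + 14*x**4 - 31*x**3 + 36*x**2 - 11*x + 30) != 0.

Invalid: d/dx[G] - f = (24*x**5*atan(x) - 24*x**5*atan(x + 1/2) + 24*x**4*log(x - 2) - 24*x**4*log(x - 3/2) - 12*x**4*atan(x) + 24*x**4*atan(x + 1/2) - 60*x**3*log(x - 2) + 84*x**3*log(x - 3/2) + 18*x**3*atan(x) - 6*x**3*atan(x + 1/2) + 18*x**2*log(x - 2) - 96*x**2*log(x - 3/2) - 57*x**2*atan(x) + 84*x**2*atan(x + 1/2) - 33*x*log(x - 2) + 84*x*log(x - 3/2) - 6*x*atan(x) + 18*x*atan(x + 1/2) + 90*log(x - 2) - 72*log(x - 3/2) - 45*atan(x) + 60*atan(x + 1/2))/(8*x**6 - 20*x**5 + 14*x**4 - 31*x**3 + 36*x**2 - 11*x + 30), which is not 0.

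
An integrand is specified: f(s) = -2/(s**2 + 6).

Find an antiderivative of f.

Differentiate the proposed F(s) back; it has to land on f(s) exactly.
Check: d/ds[-sqrt(6)*atan(sqrt(6)*s/6)/3] = -2/(s**2 + 6) = f(s).

An antiderivative is F(s) = -sqrt(6)*atan(sqrt(6)*s/6)/3.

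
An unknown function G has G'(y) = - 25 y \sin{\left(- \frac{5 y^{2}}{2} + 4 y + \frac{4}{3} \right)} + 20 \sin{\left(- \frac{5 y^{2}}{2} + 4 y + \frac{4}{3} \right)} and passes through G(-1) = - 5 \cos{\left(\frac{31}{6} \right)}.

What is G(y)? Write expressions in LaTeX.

The substitution u = - \frac{5 y^{2}}{2} + 4 y + \frac{4}{3} works: G'(y) is exactly (dG/du)*(du/dy) for that inner function.
A general antiderivative is - 5 \cos{\left(- \frac{5 y^{2}}{2} + 4 y + \frac{4}{3} \right)} + C.
The condition gives C = - 5 \cos{\left(\frac{31}{6} \right)} - (- 5 \cos{\left(\frac{31}{6} \right)}) = 0.
So G(y) = - 5 \cos{\left(- \frac{5 y^{2}}{2} + 4 y + \frac{4}{3} \right)}.
Check: d/dy[- 5 \cos{\left(- \frac{5 y^{2}}{2} + 4 y + \frac{4}{3} \right)}] = - 25 y \sin{\left(- \frac{5 y^{2}}{2} + 4 y + \frac{4}{3} \right)} + 20 \sin{\left(- \frac{5 y^{2}}{2} + 4 y + \frac{4}{3} \right)} = G'(y).

G(y) = - 5 \cos{\left(- \frac{5 y^{2}}{2} + 4 y + \frac{4}{3} \right)}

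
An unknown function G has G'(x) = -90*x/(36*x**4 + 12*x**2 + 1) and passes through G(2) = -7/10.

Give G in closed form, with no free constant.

The substitution u = 2*x**2 + 1/3 works: G'(x) is exactly (dG/du)*(du/dx) for that inner function.
A general antiderivative is 5/(2*(2*x**2 + 1/3)) + C.
The condition gives C = -7/10 - (3/10) = -1.
So G(x) = -1 + 5/(4*x**2 + 2/3).
Check: d/dx[-1 + 5/(4*x**2 + 2/3)] = -90*x/(36*x**4 + 12*x**2 + 1) = G'(x).

G(x) = -1 + 5/(4*x**2 + 2/3)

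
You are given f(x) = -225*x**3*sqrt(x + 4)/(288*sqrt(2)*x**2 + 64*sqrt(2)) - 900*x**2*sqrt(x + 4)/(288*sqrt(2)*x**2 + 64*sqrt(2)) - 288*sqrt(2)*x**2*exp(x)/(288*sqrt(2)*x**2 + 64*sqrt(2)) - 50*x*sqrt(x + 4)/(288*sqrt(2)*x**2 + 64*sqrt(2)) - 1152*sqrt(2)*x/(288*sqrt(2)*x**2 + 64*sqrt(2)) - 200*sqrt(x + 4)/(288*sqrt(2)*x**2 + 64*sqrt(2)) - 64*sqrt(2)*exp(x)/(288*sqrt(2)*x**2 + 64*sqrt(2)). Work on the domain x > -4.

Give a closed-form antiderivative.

The integrand splits into summands that can be handled one at a time.
Check: d/dx[-5*(x/2 + 2)**(5/2)/4 - exp(x) - 2*log(3*x**2/2 + 1/3)] = (-225*x**3*sqrt(x + 4) - 900*x**2*sqrt(x + 4) - 288*sqrt(2)*x**2*exp(x) - 50*x*sqrt(x + 4) - 1152*sqrt(2)*x - 200*sqrt(x + 4) - 64*sqrt(2)*exp(x))/(288*sqrt(2)*x**2 + 64*sqrt(2)), which equals f(x).

An antiderivative is F(x) = -5*(x/2 + 2)**(5/2)/4 - exp(x) - 2*log(3*x**2/2 + 1/3).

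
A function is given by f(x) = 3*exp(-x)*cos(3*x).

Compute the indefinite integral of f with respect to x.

F(x) = 9*exp(-x)*sin(3*x)/10 - 3*exp(-x)*cos(3*x)/10 + C

A candidate is checked by its d/dx: the result must match f(x).
Check: d/dx[9*exp(-x)*sin(3*x)/10 - 3*exp(-x)*cos(3*x)/10] = 3*exp(-x)*cos(3*x) = f(x).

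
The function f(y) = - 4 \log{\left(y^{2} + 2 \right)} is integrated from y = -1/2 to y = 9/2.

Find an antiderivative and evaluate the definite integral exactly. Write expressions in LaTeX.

Antiderivative: F(y) = - 4 \left(y \log{\left(y^{2} + 2 \right)} - 2 y + 2 \sqrt{2} \operatorname{atan}{\left(\frac{\sqrt{2} y}{2} \right)}\right); value = - 18 \log{\left(\frac{89}{4} \right)} - 8 \sqrt{2} \operatorname{atan}{\left(\frac{9 \sqrt{2}}{4} \right)} - 8 \sqrt{2} \operatorname{atan}{\left(\frac{\sqrt{2}}{4} \right)} - 2 \log{\left(\frac{9}{4} \right)} + 40

Whatever form F(y) takes, F'(y) = f(y) is non-negotiable.
F(y) = - 4 \left(y \log{\left(y^{2} + 2 \right)} - 2 y + 2 \sqrt{2} \operatorname{atan}{\left(\frac{\sqrt{2} y}{2} \right)}\right) is an antiderivative of f.
Check: d/dy[- 4 \left(y \log{\left(y^{2} + 2 \right)} - 2 y + 2 \sqrt{2} \operatorname{atan}{\left(\frac{\sqrt{2} y}{2} \right)}\right)] = - 4 \log{\left(y^{2} + 2 \right)} = f(y).
F(9/2) = - 18 \log{\left(\frac{89}{4} \right)} - 8 \sqrt{2} \operatorname{atan}{\left(\frac{9 \sqrt{2}}{4} \right)} + 36; F(-1/2) = -4 + 2 \log{\left(\frac{9}{4} \right)} + 8 \sqrt{2} \operatorname{atan}{\left(\frac{\sqrt{2}}{4} \right)}.
Integral = F(9/2) - F(-1/2) = - 18 \log{\left(\frac{89}{4} \right)} - 8 \sqrt{2} \operatorname{atan}{\left(\frac{9 \sqrt{2}}{4} \right)} - 8 \sqrt{2} \operatorname{atan}{\left(\frac{\sqrt{2}}{4} \right)} - 2 \log{\left(\frac{9}{4} \right)} + 40.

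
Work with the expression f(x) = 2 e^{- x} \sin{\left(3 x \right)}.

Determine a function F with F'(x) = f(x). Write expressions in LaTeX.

An antiderivative is F(x) = - \frac{e^{- x} \sin{\left(3 x \right)}}{5} - \frac{3 e^{- x} \cos{\left(3 x \right)}}{5}.

An antiderivative F(x) passes only if d/dx[F] lands on f(x) exactly.
Check: d/dx[- \frac{e^{- x} \sin{\left(3 x \right)}}{5} - \frac{3 e^{- x} \cos{\left(3 x \right)}}{5}] = 2 e^{- x} \sin{\left(3 x \right)} = f(x).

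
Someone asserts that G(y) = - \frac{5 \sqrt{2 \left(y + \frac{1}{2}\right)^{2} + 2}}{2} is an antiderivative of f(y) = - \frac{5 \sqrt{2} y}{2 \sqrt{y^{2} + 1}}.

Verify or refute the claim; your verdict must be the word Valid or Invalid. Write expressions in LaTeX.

Invalid: d/dy[G] - f = \frac{- 10 \sqrt{2} y \sqrt{y^{2} + 1} + 5 \sqrt{2} y \sqrt{4 y^{2} + 4 y + 5} - 5 \sqrt{2} \sqrt{y^{2} + 1}}{2 \sqrt{y^{2} + 1} \sqrt{4 y^{2} + 4 y + 5}}, which is not 0.

d/dy[G] = \frac{- 10 \sqrt{2} y - 5 \sqrt{2}}{2 \sqrt{4 y^{2} + 4 y + 5}}
d/dy[G] - f(y) = \frac{- 10 \sqrt{2} y \sqrt{y^{2} + 1} + 5 \sqrt{2} y \sqrt{4 y^{2} + 4 y + 5} - 5 \sqrt{2} \sqrt{y^{2} + 1}}{2 \sqrt{y^{2} + 1} \sqrt{4 y^{2} + 4 y + 5}} != 0.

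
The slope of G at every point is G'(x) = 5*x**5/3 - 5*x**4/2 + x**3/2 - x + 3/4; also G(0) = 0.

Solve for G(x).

G(x) = 5*x**6/18 - x**5/2 + x**4/8 - x**2/2 + 3*x/4

The integrand splits into summands that can be handled one at a time.
A general antiderivative is 5*x**6/18 - x**5/2 + x**4/8 - x**2/2 + 3*x/4 + C.
The condition gives C = 0 - (0) = 0.
So G(x) = 5*x**6/18 - x**5/2 + x**4/8 - x**2/2 + 3*x/4.
Check: d/dx[5*x**6/18 - x**5/2 + x**4/8 - x**2/2 + 3*x/4] = 5*x**5/3 - 5*x**4/2 + x**3/2 - x + 3/4 = G'(x).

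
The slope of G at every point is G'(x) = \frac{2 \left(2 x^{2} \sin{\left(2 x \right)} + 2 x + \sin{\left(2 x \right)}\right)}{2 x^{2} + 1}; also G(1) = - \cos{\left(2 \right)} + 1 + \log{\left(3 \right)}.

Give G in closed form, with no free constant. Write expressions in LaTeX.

G(x) = \log{\left(2 x^{2} + 1 \right)} - \cos{\left(2 x \right)} + 1

A first test for any G(x): its x-derivative must equal the given G'(x).
A general antiderivative is \log{\left(2 x^{2} + 1 \right)} - \cos{\left(2 x \right)} + C.
The condition gives C = - \cos{\left(2 \right)} + 1 + \log{\left(3 \right)} - (- \cos{\left(2 \right)} + \log{\left(3 \right)}) = 1.
So G(x) = \log{\left(2 x^{2} + 1 \right)} - \cos{\left(2 x \right)} + 1.
Check: d/dx[\log{\left(2 x^{2} + 1 \right)} - \cos{\left(2 x \right)} + 1] = \frac{4 x^{2} \sin{\left(2 x \right)} + 4 x + 2 \sin{\left(2 x \right)}}{2 x^{2} + 1}, which equals G'(x).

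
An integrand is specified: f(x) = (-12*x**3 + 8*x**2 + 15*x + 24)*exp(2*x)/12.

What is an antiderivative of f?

An antiderivative is F(x) = (-24*x**3 + 52*x**2 - 22*x + 59)*exp(2*x)/48.

f has the shape u'v + uv' for u = -x**3/2 + 13*x**2/12 - 11*x/24 + 59/48 and v = exp(2*x) — it is the derivative of the product u*v.
Check: d/dx[(-24*x**3 + 52*x**2 - 22*x + 59)*exp(2*x)/48] = -x**3*exp(2*x) + 2*x**2*exp(2*x)/3 + 5*x*exp(2*x)/4 + 2*exp(2*x), which equals f(x).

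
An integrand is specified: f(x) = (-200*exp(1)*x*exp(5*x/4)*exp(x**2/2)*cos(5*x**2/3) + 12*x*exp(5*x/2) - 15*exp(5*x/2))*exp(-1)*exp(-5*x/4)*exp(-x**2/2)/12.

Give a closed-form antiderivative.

An antiderivative is F(x) = (-1 - 5*exp(1)*exp(-5*x/4)*exp(x**2/2)*sin(5*x**2/3))*exp(-1)*exp(5*x/4)*exp(-x**2/2).

A first test for any F(x): its x-derivative must equal f(x) identically.
Check: d/dx[(-1 - 5*exp(1)*exp(-5*x/4)*exp(x**2/2)*sin(5*x**2/3))*exp(-1)*exp(5*x/4)*exp(-x**2/2)] = (-200*exp(1)*x*exp(5*x/4)*exp(x**2/2)*cos(5*x**2/3) + 12*x*exp(5*x/2) - 15*exp(5*x/2))*exp(-1)*exp(-5*x/4)*exp(-x**2/2)/12 = f(x).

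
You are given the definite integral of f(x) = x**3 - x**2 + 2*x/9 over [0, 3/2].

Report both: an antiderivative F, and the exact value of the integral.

Antiderivative: F(x) = x**4/4 - x**3/3 + x**2/9; value = 25/64

f matches the chain-rule pattern g'(h)*h' with inner function h(x) = -x**2 + 2*x/3; substituting u = h(x) collapses the integral.
F(x) = x**4/4 - x**3/3 + x**2/9 is an antiderivative of f.
Check: d/dx[x**4/4 - x**3/3 + x**2/9] = x**3 - x**2 + 2*x/9 = f(x).
F(3/2) = 25/64; F(0) = 0.
Integral = F(3/2) - F(0) = 25/64.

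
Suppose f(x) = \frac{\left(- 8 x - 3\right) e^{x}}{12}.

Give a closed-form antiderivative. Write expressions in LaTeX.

Recognize the product-rule pattern: f = u'v + uv' with u = \frac{5}{12} - \frac{2 x}{3}, v = e^{x}, so integration by parts undoes it.
Check: d/dx[- \frac{2 x e^{x}}{3} + \frac{5 e^{x}}{12}] = - \frac{2 x e^{x}}{3} - \frac{e^{x}}{4}, which equals f(x).

An antiderivative is F(x) = - \frac{2 x e^{x}}{3} + \frac{5 e^{x}}{12}.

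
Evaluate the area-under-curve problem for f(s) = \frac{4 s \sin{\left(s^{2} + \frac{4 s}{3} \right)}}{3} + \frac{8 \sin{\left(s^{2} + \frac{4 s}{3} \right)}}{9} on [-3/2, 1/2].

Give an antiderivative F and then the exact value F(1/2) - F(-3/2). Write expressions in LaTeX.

f matches the chain-rule pattern g'(h)*h' with inner function h(s) = s^{2} + \frac{4 s}{3}; substituting u = h(s) collapses the integral.
F(s) = - \frac{2 \cos{\left(s^{2} + \frac{4 s}{3} \right)}}{3} is an antiderivative of f.
Check: d/ds[- \frac{2 \cos{\left(s^{2} + \frac{4 s}{3} \right)}}{3}] = \frac{4 s \sin{\left(s^{2} + \frac{4 s}{3} \right)}}{3} + \frac{8 \sin{\left(s^{2} + \frac{4 s}{3} \right)}}{9} = f(s).
F(1/2) = - \frac{2 \cos{\left(\frac{11}{12} \right)}}{3}; F(-3/2) = - \frac{2 \cos{\left(\frac{1}{4} \right)}}{3}.
Integral = F(1/2) - F(-3/2) = - \frac{2 \cos{\left(\frac{11}{12} \right)}}{3} + \frac{2 \cos{\left(\frac{1}{4} \right)}}{3}.

Antiderivative: F(s) = - \frac{2 \cos{\left(s^{2} + \frac{4 s}{3} \right)}}{3}; value = - \frac{2 \cos{\left(\frac{11}{12} \right)}}{3} + \frac{2 \cos{\left(\frac{1}{4} \right)}}{3}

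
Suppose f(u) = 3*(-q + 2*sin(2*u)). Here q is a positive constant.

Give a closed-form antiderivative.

A first test for any F(u): its u-derivative must equal f(u) identically.
Check: d/du[-3*q*u - 3*cos(2*u)] = -3*q + 6*sin(2*u), which equals f(u).

An antiderivative is F(u) = -3*q*u - 3*cos(2*u).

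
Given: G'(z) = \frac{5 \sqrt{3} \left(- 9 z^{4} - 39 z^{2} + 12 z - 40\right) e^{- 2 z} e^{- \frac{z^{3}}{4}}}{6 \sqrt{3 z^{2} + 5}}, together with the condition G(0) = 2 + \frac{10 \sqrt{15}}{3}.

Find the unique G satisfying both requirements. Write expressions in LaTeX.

G(z) = 10 \sqrt{z^{2} + \frac{5}{3}} e^{- \frac{z^{3}}{4} - 2 z} + 2

G'(z) has the shape u'v + uv' for u = 10 \sqrt{z^{2} + \frac{5}{3}} and v = e^{- \frac{z^{3}}{4} - 2 z} — it is the derivative of the product u*v.
A general antiderivative is 10 \sqrt{z^{2} + \frac{5}{3}} e^{- \frac{z^{3}}{4} - 2 z} + C.
The condition gives C = 2 + \frac{10 \sqrt{15}}{3} - (\frac{10 \sqrt{15}}{3}) = 2.
So G(z) = 10 \sqrt{z^{2} + \frac{5}{3}} e^{- \frac{z^{3}}{4} - 2 z} + 2.
Check: d/dz[10 \sqrt{z^{2} + \frac{5}{3}} e^{- \frac{z^{3}}{4} - 2 z} + 2] = \frac{\sqrt{3} \left(- 45 z^{4} - 195 z^{2} + 60 z - 200\right) e^{- 2 z} e^{- \frac{z^{3}}{4}}}{6 \sqrt{3 z^{2} + 5}}, which equals G'(z).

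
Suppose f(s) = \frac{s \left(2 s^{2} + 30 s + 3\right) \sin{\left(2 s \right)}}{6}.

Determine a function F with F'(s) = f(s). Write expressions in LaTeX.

Check any antiderivative F(s) by computing F'(s) and comparing it with f(s).
Check: d/ds[- \frac{s^{3} \cos{\left(2 s \right)}}{6} + \frac{s^{2} \sin{\left(2 s \right)}}{4} - \frac{5 s^{2} \cos{\left(2 s \right)}}{2} + \frac{5 s \sin{\left(2 s \right)}}{2} + \frac{5 \cos{\left(2 s \right)}}{4}] = \frac{s^{3} \sin{\left(2 s \right)}}{3} + 5 s^{2} \sin{\left(2 s \right)} + \frac{s \sin{\left(2 s \right)}}{2}, which equals f(s).

An antiderivative is F(s) = - \frac{s^{3} \cos{\left(2 s \right)}}{6} + \frac{s^{2} \sin{\left(2 s \right)}}{4} - \frac{5 s^{2} \cos{\left(2 s \right)}}{2} + \frac{5 s \sin{\left(2 s \right)}}{2} + \frac{5 \cos{\left(2 s \right)}}{4}.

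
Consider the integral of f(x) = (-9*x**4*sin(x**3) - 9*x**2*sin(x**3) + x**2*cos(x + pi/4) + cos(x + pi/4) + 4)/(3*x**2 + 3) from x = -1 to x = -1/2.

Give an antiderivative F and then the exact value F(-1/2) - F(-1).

Whatever form F(x) takes, F'(x) = f(x) is non-negotiable.
F(x) = sin(x + pi/4)/3 + cos(x**3) + 4*atan(x)/3 is an antiderivative of f.
Check: d/dx[sin(x + pi/4)/3 + cos(x**3) + 4*atan(x)/3] = (-9*x**4*sin(x**3) - 9*x**2*sin(x**3) + x**2*cos(x + pi/4) + cos(x + pi/4) + 4)/(3*x**2 + 3) = f(x).
F(-1/2) = -4*atan(1/2)/3 + cos(1/2 + pi/4)/3 + cos(1/8); F(-1) = -pi/3 + cos(pi/4 + 1)/3 + cos(1).
Integral = F(-1/2) - F(-1) = -4*atan(1/2)/3 - cos(1) - cos(pi/4 + 1)/3 + cos(1/2 + pi/4)/3 + cos(1/8) + pi/3.

Antiderivative: F(x) = sin(x + pi/4)/3 + cos(x**3) + 4*atan(x)/3; value = -4*atan(1/2)/3 - cos(1) - cos(pi/4 + 1)/3 + cos(1/2 + pi/4)/3 + cos(1/8) + pi/3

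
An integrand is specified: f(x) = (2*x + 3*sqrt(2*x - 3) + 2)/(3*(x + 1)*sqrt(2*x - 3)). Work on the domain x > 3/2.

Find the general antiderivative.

F(x) = 2*sqrt(2*x - 3)/3 + log(x + 1) + C

An antiderivative F(x) passes only if d/dx[F] lands on f(x) exactly.
Check: d/dx[2*sqrt(2*x - 3)/3 + log(x + 1)] = (2*x + 3*sqrt(2*x - 3) + 2)/(3*x*sqrt(2*x - 3) + 3*sqrt(2*x - 3)), which equals f(x).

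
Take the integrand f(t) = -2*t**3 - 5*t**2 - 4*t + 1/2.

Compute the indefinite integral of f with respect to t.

F(t) = -t*(3*t**3 + 10*t**2 + 12*t - 3)/6 + C

The integrand splits into summands that can be handled one at a time.
Check: d/dt[-t*(3*t**3 + 10*t**2 + 12*t - 3)/6] = -2*t**3 - 5*t**2 - 4*t + 1/2 = f(t).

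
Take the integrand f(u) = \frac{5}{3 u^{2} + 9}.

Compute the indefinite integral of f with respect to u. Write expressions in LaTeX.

F(u) = \frac{5 \sqrt{3} \operatorname{atan}{\left(\frac{\sqrt{3} u}{3} \right)}}{9} + C

An antiderivative F(u) passes only if d/du[F] lands on f(u) exactly.
Check: d/du[\frac{5 \sqrt{3} \operatorname{atan}{\left(\frac{\sqrt{3} u}{3} \right)}}{9}] = \frac{5}{3 u^{2} + 9} = f(u).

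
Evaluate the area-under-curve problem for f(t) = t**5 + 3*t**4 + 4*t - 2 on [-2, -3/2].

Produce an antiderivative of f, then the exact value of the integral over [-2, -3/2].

Antiderivative: F(t) = t**6/6 + 3*t**5/5 + 2*t**2 - 2*t; value = 2641/1920

Integrate term by term and add the pieces.
F(t) = t**6/6 + 3*t**5/5 + 2*t**2 - 2*t is an antiderivative of f.
Check: d/dt[t**6/6 + 3*t**5/5 + 2*t**2 - 2*t] = t**5 + 3*t**4 + 4*t - 2 = f(t).
F(-3/2) = 3099/640; F(-2) = 52/15.
Integral = F(-3/2) - F(-2) = 2641/1920.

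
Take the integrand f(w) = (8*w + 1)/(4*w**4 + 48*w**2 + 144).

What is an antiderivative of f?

A first test for any F(w): its w-derivative must equal f(w) identically.
Check: d/dw[(sqrt(6)*w**2*atan(sqrt(6)*w/6) + 6*w + 6*sqrt(6)*atan(sqrt(6)*w/6) - 288)/(288*w**2 + 1728)] = (8*w + 1)/(4*w**4 + 48*w**2 + 144) = f(w).

An antiderivative is F(w) = (sqrt(6)*w**2*atan(sqrt(6)*w/6) + 6*w + 6*sqrt(6)*atan(sqrt(6)*w/6) - 288)/(288*w**2 + 1728).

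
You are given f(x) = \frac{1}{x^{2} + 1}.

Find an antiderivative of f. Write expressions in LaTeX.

Since d/dx undoes antidifferentiation here, F'(x) = f(x) is required of F(x).
Check: d/dx[\operatorname{atan}{\left(x \right)}] = \frac{1}{x^{2} + 1} = f(x).

An antiderivative is F(x) = \operatorname{atan}{\left(x \right)}.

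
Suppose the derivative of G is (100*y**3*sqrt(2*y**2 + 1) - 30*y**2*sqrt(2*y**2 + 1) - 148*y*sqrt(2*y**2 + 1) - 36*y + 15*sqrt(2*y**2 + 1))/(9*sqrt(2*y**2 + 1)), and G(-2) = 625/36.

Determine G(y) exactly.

G(y) = -2*sqrt(2*y**2 + 1) + (5*y**2/3 - y/3 - 5/2)**2

Whatever form G(y) takes, its d/dy must return the stated G'(y).
A general antiderivative is -2*sqrt(2*y**2 + 1) + (5*y**2/3 - y/3 - 5/2)**2 + C.
The condition gives C = 625/36 - (625/36) = 0.
So G(y) = -2*sqrt(2*y**2 + 1) + (5*y**2/3 - y/3 - 5/2)**2.
Check: d/dy[-2*sqrt(2*y**2 + 1) + (5*y**2/3 - y/3 - 5/2)**2] = (100*y**3*sqrt(2*y**2 + 1) - 30*y**2*sqrt(2*y**2 + 1) - 148*y*sqrt(2*y**2 + 1) - 36*y + 15*sqrt(2*y**2 + 1))/(9*sqrt(2*y**2 + 1)) = G'(y).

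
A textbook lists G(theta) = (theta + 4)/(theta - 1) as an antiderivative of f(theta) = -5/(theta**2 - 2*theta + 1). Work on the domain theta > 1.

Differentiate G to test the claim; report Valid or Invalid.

d/dtheta[G] = -5/(theta**2 - 2*theta + 1)
This equals f(theta) exactly, so the claim holds.

Valid. The derivative of G reproduces f.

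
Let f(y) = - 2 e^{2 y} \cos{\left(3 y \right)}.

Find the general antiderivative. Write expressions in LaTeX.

Since d/dy undoes antidifferentiation here, F'(y) = f(y) is required of F(y).
Check: d/dy[- \frac{2 \left(3 \sin{\left(3 y \right)} + 2 \cos{\left(3 y \right)}\right) e^{2 y}}{13}] = - 2 e^{2 y} \cos{\left(3 y \right)} = f(y).

F(y) = - \frac{2 \left(3 \sin{\left(3 y \right)} + 2 \cos{\left(3 y \right)}\right) e^{2 y}}{13} + C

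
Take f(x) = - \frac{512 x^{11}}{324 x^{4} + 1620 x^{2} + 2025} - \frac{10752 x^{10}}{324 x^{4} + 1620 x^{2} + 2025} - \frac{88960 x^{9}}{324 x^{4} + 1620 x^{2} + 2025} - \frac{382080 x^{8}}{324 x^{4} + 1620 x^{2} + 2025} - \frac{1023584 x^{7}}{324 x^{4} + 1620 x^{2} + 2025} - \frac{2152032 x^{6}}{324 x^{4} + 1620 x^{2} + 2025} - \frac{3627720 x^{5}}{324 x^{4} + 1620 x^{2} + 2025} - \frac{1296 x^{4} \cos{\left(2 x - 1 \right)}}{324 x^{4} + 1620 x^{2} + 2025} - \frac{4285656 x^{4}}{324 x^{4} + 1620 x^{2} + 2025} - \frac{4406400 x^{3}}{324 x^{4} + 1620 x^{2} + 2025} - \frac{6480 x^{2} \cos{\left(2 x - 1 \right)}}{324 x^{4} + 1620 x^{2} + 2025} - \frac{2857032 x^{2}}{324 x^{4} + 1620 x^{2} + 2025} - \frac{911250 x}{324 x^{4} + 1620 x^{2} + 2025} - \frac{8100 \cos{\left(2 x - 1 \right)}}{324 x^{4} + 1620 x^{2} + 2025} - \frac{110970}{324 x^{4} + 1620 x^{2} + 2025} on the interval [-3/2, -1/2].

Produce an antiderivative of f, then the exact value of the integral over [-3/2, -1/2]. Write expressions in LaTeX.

Integrate term by term and add the pieces.
F(x) = \frac{- 512 x^{10} - 12288 x^{9} - 116480 x^{8} - 556032 x^{7} - 1464768 x^{6} - 2495232 x^{5} - 3525120 x^{4} - 3094848 x^{3} - 5184 x^{2} \sin{\left(2 x - 1 \right)} - 1471122 x^{2} - 355104 x - 12960 \sin{\left(2 x - 1 \right)} - 32805}{2592 x^{2} + 6480} is an antiderivative of f.
Check: d/dx[\frac{- 512 x^{10} - 12288 x^{9} - 116480 x^{8} - 556032 x^{7} - 1464768 x^{6} - 2495232 x^{5} - 3525120 x^{4} - 3094848 x^{3} - 5184 x^{2} \sin{\left(2 x - 1 \right)} - 1471122 x^{2} - 355104 x - 12960 \sin{\left(2 x - 1 \right)} - 32805}{2592 x^{2} + 6480}] = \frac{- 512 x^{11} - 10752 x^{10} - 88960 x^{9} - 382080 x^{8} - 1023584 x^{7} - 2152032 x^{6} - 3627720 x^{5} - 1296 x^{4} \cos{\left(2 x - 1 \right)} - 4285656 x^{4} - 4406400 x^{3} - 6480 x^{2} \cos{\left(2 x - 1 \right)} - 2857032 x^{2} - 911250 x - 8100 \cos{\left(2 x - 1 \right)} - 110970}{324 x^{4} + 1620 x^{2} + 2025}, which equals f(x).
F(-1/2) = \frac{313}{891} + 2 \sin{\left(2 \right)}; F(-3/2) = - \frac{1527}{19} + 2 \sin{\left(4 \right)}.
Integral = F(-1/2) - F(-3/2) = - 2 \sin{\left(4 \right)} + 2 \sin{\left(2 \right)} + \frac{1366504}{16929}.

Antiderivative: F(x) = \frac{- 512 x^{10} - 12288 x^{9} - 116480 x^{8} - 556032 x^{7} - 1464768 x^{6} - 2495232 x^{5} - 3525120 x^{4} - 3094848 x^{3} - 5184 x^{2} \sin{\left(2 x - 1 \right)} - 1471122 x^{2} - 355104 x - 12960 \sin{\left(2 x - 1 \right)} - 32805}{2592 x^{2} + 6480}; value = - 2 \sin{\left(4 \right)} + 2 \sin{\left(2 \right)} + \frac{1366504}{16929}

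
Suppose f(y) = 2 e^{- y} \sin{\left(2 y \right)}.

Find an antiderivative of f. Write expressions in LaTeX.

For F(y) to be correct the identity F'(y) - f(y) = 0 must hold.
Check: d/dy[\frac{\left(- 2 \sin{\left(2 y \right)} - 4 \cos{\left(2 y \right)}\right) e^{- y}}{5}] = 2 e^{- y} \sin{\left(2 y \right)} = f(y).

An antiderivative is F(y) = \frac{\left(- 2 \sin{\left(2 y \right)} - 4 \cos{\left(2 y \right)}\right) e^{- y}}{5}.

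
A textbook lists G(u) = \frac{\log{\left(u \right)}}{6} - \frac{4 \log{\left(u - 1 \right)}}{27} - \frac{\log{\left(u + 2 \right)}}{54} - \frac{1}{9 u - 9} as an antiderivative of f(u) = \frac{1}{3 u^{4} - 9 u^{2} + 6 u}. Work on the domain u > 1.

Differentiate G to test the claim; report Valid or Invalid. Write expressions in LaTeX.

d/du[G] = \frac{1}{3 u^{4} - 9 u^{2} + 6 u}
This equals f(u) exactly, so the claim holds.

Valid: G'(u) = f(u).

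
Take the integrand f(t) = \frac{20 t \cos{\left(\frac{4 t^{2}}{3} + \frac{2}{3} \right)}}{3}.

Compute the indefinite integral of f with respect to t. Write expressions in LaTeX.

The substitution u = \frac{4 t^{2}}{3} + \frac{2}{3} works: f is exactly (dF/du)*(du/dt) for that inner function.
Check: d/dt[\frac{5 \sin{\left(\frac{4 t^{2}}{3} + \frac{2}{3} \right)}}{2}] = \frac{20 t \cos{\left(\frac{4 t^{2}}{3} + \frac{2}{3} \right)}}{3} = f(t).

F(t) = \frac{5 \sin{\left(\frac{4 t^{2}}{3} + \frac{2}{3} \right)}}{2} + C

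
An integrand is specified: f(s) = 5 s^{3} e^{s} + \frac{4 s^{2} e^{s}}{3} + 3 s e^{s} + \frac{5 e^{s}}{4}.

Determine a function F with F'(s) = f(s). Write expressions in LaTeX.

An antiderivative is F(s) = 5 s^{3} e^{s} - \frac{41 s^{2} e^{s}}{3} + \frac{91 s e^{s}}{3} - \frac{349 e^{s}}{12}.

f has the shape u'v + uv' for u = 5 s^{3} - \frac{41 s^{2}}{3} + \frac{91 s}{3} - \frac{349}{12} and v = e^{s} — it is the derivative of the product u*v.
Check: d/ds[5 s^{3} e^{s} - \frac{41 s^{2} e^{s}}{3} + \frac{91 s e^{s}}{3} - \frac{349 e^{s}}{12}] = 5 s^{3} e^{s} + \frac{4 s^{2} e^{s}}{3} + 3 s e^{s} + \frac{5 e^{s}}{4} = f(s).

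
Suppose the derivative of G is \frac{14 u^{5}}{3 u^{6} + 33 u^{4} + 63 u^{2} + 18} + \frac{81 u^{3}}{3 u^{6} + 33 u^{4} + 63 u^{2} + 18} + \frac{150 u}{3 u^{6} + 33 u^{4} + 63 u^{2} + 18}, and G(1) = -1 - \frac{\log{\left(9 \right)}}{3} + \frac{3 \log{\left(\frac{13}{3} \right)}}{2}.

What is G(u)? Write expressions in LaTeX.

G(u) = \frac{3 \log{\left(\frac{u^{4}}{3} + 3 u^{2} + 1 \right)}}{2} - \frac{\log{\left(u^{4} + 4 u^{2} + 4 \right)}}{3} - 1

Integrate term by term and add the pieces.
A general antiderivative is \frac{3 \log{\left(\frac{u^{4}}{3} + 3 u^{2} + 1 \right)}}{2} - \frac{\log{\left(u^{4} + 4 u^{2} + 4 \right)}}{3} + C.
The condition gives C = -1 - \frac{\log{\left(9 \right)}}{3} + \frac{3 \log{\left(\frac{13}{3} \right)}}{2} - (- \frac{\log{\left(9 \right)}}{3} + \frac{3 \log{\left(\frac{13}{3} \right)}}{2}) = -1.
So G(u) = \frac{3 \log{\left(\frac{u^{4}}{3} + 3 u^{2} + 1 \right)}}{2} - \frac{\log{\left(u^{4} + 4 u^{2} + 4 \right)}}{3} - 1.
Check: d/du[\frac{3 \log{\left(\frac{u^{4}}{3} + 3 u^{2} + 1 \right)}}{2} - \frac{\log{\left(u^{4} + 4 u^{2} + 4 \right)}}{3} - 1] = \frac{14 u^{5} + 81 u^{3} + 150 u}{3 u^{6} + 33 u^{4} + 63 u^{2} + 18}, which equals G'(u).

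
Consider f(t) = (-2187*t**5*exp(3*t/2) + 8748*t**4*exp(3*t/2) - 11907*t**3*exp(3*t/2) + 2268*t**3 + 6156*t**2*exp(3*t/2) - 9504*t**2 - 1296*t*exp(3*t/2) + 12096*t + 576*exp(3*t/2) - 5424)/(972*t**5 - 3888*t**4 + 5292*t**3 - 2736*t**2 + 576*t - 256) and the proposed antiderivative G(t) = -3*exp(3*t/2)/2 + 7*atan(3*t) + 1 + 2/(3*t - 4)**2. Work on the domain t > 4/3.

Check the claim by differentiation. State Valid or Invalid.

Valid: G'(t) = f(t).

d/dt[G] = (-2187*t**5*exp(3*t/2) + 8748*t**4*exp(3*t/2) - 11907*t**3*exp(3*t/2) + 2268*t**3 + 6156*t**2*exp(3*t/2) - 9504*t**2 - 1296*t*exp(3*t/2) + 12096*t + 576*exp(3*t/2) - 5424)/(972*t**5 - 3888*t**4 + 5292*t**3 - 2736*t**2 + 576*t - 256)
This equals f(t) exactly, so the claim holds.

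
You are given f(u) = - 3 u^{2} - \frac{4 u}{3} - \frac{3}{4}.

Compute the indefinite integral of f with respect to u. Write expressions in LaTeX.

Integrate term by term and add the pieces.
Check: d/du[- \frac{12 u^{3} + 8 u^{2} + 9 u - 3}{12}] = - 3 u^{2} - \frac{4 u}{3} - \frac{3}{4} = f(u).

F(u) = - \frac{12 u^{3} + 8 u^{2} + 9 u - 3}{12} + C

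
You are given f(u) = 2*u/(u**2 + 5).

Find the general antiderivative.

F(u) = log(u**2/2 + 5/2) + C

f matches the chain-rule pattern g'(h)*h' with inner function h(u) = u**2/2 + 5/2; substituting w = h(u) collapses the integral.
Check: d/du[log(u**2/2 + 5/2)] = 2*u/(u**2 + 5) = f(u).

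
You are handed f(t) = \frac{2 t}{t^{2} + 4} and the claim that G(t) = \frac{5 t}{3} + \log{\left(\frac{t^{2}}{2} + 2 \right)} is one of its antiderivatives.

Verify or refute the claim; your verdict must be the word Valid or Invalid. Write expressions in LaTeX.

d/dt[G] = \frac{5 t^{2} + 6 t + 20}{3 t^{2} + 12}
d/dt[G] - f(t) = \frac{5}{3} != 0.

Invalid: d/dt[G] - f = \frac{5}{3}, which is not 0.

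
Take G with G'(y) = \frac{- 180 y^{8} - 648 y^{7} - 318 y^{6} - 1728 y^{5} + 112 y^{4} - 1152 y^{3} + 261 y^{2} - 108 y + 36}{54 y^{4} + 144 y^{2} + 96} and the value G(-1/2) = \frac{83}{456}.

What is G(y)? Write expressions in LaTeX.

A candidate passes only if d/dy[G] lands on the given G'(y) exactly.
A general antiderivative is - \frac{2 y^{5}}{3} - 3 y^{4} + y^{3} + \frac{\frac{y}{2} + 1}{y^{2} + \frac{4}{3}} + C.
The condition gives C = \frac{83}{456} - (\frac{83}{456}) = 0.
So G(y) = - \frac{2 y^{5}}{3} - 3 y^{4} + y^{3} + \frac{\frac{y}{2} + 1}{y^{2} + \frac{4}{3}}.
Check: d/dy[- \frac{2 y^{5}}{3} - 3 y^{4} + y^{3} + \frac{\frac{y}{2} + 1}{y^{2} + \frac{4}{3}}] = \frac{- 180 y^{8} - 648 y^{7} - 318 y^{6} - 1728 y^{5} + 112 y^{4} - 1152 y^{3} + 261 y^{2} - 108 y + 36}{54 y^{4} + 144 y^{2} + 96} = G'(y).

G(y) = - \frac{2 y^{5}}{3} - 3 y^{4} + y^{3} + \frac{\frac{y}{2} + 1}{y^{2} + \frac{4}{3}}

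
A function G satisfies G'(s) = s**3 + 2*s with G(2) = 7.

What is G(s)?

G(s) = s**4/4 + s**2 - 1

The integrand splits into summands that can be handled one at a time.
A general antiderivative is s**4/4 + s**2 + C.
The condition gives C = 7 - (8) = -1.
So G(s) = s**4/4 + s**2 - 1.
Check: d/ds[s**4/4 + s**2 - 1] = s**3 + 2*s = G'(s).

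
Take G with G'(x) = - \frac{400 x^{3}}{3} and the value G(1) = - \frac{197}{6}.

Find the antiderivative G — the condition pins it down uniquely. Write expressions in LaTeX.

G(x) = - \frac{200 x^{4} - 3}{6}

Any candidate G(x) must reproduce the stated G'(x) exactly.
A general antiderivative is - \frac{100 x^{4}}{3} + C.
The condition gives C = - \frac{197}{6} - (- \frac{100}{3}) = \frac{1}{2}.
So G(x) = - \frac{200 x^{4} - 3}{6}.
Check: d/dx[- \frac{200 x^{4} - 3}{6}] = - \frac{400 x^{3}}{3} = G'(x).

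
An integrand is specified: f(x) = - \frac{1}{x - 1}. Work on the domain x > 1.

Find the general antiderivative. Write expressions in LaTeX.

F(x) = - \log{\left(2 x - 2 \right)} + C

A first test for any F(x): its x-derivative must equal f(x) identically.
Check: d/dx[- \log{\left(2 x - 2 \right)}] = - \frac{1}{x - 1} = f(x).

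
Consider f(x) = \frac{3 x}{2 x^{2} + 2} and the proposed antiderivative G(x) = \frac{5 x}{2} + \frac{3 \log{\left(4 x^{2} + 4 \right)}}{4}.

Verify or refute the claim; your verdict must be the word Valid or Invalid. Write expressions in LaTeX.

Invalid: d/dx[G] - f = \frac{5}{2}, which is not 0.

d/dx[G] = \frac{5 x^{2} + 3 x + 5}{2 x^{2} + 2}
d/dx[G] - f(x) = \frac{5}{2} != 0.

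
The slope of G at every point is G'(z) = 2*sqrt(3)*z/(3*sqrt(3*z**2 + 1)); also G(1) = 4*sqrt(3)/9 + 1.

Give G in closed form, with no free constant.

G(z) = (2*sqrt(3)*sqrt(3*z**2 + 1) + 9)/9

The substitution u = z**2 + 1/3 works: G'(z) is exactly (dG/du)*(du/dz) for that inner function.
A general antiderivative is 2*sqrt(z**2 + 1/3)/3 + C.
The condition gives C = 4*sqrt(3)/9 + 1 - (4*sqrt(3)/9) = 1.
So G(z) = (2*sqrt(3)*sqrt(3*z**2 + 1) + 9)/9.
Check: d/dz[(2*sqrt(3)*sqrt(3*z**2 + 1) + 9)/9] = 2*sqrt(3)*z/(3*sqrt(3*z**2 + 1)) = G'(z).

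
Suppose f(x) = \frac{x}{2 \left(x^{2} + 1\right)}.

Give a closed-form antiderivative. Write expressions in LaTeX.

An antiderivative is F(x) = \frac{\log{\left(x^{2} + 1 \right)}}{4}.

The substitution u = x^{2} + 1 works: f is exactly (dF/du)*(du/dx) for that inner function.
Check: d/dx[\frac{\log{\left(x^{2} + 1 \right)}}{4}] = \frac{x}{2 x^{2} + 2}, which equals f(x).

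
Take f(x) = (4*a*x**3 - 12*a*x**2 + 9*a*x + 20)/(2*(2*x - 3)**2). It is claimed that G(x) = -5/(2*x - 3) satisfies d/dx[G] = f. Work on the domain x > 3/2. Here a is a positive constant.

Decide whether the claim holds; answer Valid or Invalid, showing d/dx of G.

Invalid: d/dx[G] - f = -a*x/2, which is not 0.

d/dx[G] = 10/(4*x**2 - 12*x + 9)
d/dx[G] - f(x) = -a*x/2 != 0.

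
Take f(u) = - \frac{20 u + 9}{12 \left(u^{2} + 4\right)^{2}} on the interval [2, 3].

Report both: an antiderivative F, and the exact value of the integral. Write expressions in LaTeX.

Whatever form F(u) takes, F'(u) = f(u) is non-negotiable.
F(u) = - \frac{9 u}{96 u^{2} + 384} - \frac{3 \operatorname{atan}{\left(\frac{u}{2} \right)}}{64} + \frac{80}{96 u^{2} + 384} is an antiderivative of f.
Check: d/du[- \frac{9 u}{96 u^{2} + 384} - \frac{3 \operatorname{atan}{\left(\frac{u}{2} \right)}}{64} + \frac{80}{96 u^{2} + 384}] = \frac{- 20 u - 9}{12 u^{4} + 96 u^{2} + 192}, which equals f(u).
F(3) = \frac{53}{1248} - \frac{3 \operatorname{atan}{\left(\frac{3}{2} \right)}}{64}; F(2) = \frac{31}{384} - \frac{3 \pi}{256}.
Integral = F(3) - F(2) = - \frac{3 \operatorname{atan}{\left(\frac{3}{2} \right)}}{64} - \frac{191}{4992} + \frac{3 \pi}{256}.

Antiderivative: F(u) = - \frac{9 u}{96 u^{2} + 384} - \frac{3 \operatorname{atan}{\left(\frac{u}{2} \right)}}{64} + \frac{80}{96 u^{2} + 384}; value = - \frac{3 \operatorname{atan}{\left(\frac{3}{2} \right)}}{64} - \frac{191}{4992} + \frac{3 \pi}{256}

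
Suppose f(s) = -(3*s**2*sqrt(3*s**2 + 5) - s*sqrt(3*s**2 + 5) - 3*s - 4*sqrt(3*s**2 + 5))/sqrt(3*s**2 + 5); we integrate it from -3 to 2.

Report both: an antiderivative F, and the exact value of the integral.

Any candidate F(s) must reproduce f(s) exactly when differentiated.
F(s) = -(2*s**3 - s**2 - 8*s - 2*sqrt(3*s**2 + 5))/2 is an antiderivative of f.
Check: d/ds[-(2*s**3 - s**2 - 8*s - 2*sqrt(3*s**2 + 5))/2] = (-3*s**2*sqrt(3*s**2 + 5) + s*sqrt(3*s**2 + 5) + 3*s + 4*sqrt(3*s**2 + 5))/sqrt(3*s**2 + 5), which equals f(s).
F(2) = 2 + sqrt(17); F(-3) = 4*sqrt(2) + 39/2.
Integral = F(2) - F(-3) = -35/2 - 4*sqrt(2) + sqrt(17).

Antiderivative: F(s) = -(2*s**3 - s**2 - 8*s - 2*sqrt(3*s**2 + 5))/2; value = -35/2 - 4*sqrt(2) + sqrt(17)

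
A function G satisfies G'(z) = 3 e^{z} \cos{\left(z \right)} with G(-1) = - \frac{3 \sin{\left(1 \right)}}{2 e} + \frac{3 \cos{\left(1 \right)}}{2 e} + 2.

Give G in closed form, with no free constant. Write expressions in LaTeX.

Whatever form G(z) takes, its d/dz must return the stated G'(z).
A general antiderivative is \frac{3 e^{z} \sin{\left(z \right)}}{2} + \frac{3 e^{z} \cos{\left(z \right)}}{2} + C.
The condition gives C = - \frac{3 \sin{\left(1 \right)}}{2 e} + \frac{3 \cos{\left(1 \right)}}{2 e} + 2 - (- \frac{3 \sin{\left(1 \right)}}{2 e} + \frac{3 \cos{\left(1 \right)}}{2 e}) = 2.
So G(z) = \frac{3 e^{z} \sin{\left(z \right)}}{2} + \frac{3 e^{z} \cos{\left(z \right)}}{2} + 2.
Check: d/dz[\frac{3 e^{z} \sin{\left(z \right)}}{2} + \frac{3 e^{z} \cos{\left(z \right)}}{2} + 2] = 3 e^{z} \cos{\left(z \right)} = G'(z).

G(z) = \frac{3 e^{z} \sin{\left(z \right)}}{2} + \frac{3 e^{z} \cos{\left(z \right)}}{2} + 2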